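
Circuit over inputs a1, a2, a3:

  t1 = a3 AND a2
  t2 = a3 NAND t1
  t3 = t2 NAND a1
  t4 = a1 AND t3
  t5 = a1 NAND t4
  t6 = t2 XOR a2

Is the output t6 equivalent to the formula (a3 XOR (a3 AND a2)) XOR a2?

t1 = a3 AND a2
t2 = a3 NAND t1 = a3 NAND (a3 AND a2)
t6 = t2 XOR a2 = (a3 NAND (a3 AND a2)) XOR a2
At a1=0, a2=0, a3=0: circuit gives 1, formula gives 0.

No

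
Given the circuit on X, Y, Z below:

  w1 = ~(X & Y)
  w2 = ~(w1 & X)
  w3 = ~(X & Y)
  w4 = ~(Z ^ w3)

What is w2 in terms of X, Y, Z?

w1 = ~(X & Y)
w2 = ~(w1 & X) = ~((~(X & Y)) & X)

~((~(X & Y)) & X)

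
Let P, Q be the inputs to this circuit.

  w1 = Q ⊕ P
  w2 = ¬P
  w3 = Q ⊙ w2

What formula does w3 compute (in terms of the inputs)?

w2 = ¬P
w3 = Q ⊙ w2 = Q ⊙ ¬P

Q ⊙ ¬P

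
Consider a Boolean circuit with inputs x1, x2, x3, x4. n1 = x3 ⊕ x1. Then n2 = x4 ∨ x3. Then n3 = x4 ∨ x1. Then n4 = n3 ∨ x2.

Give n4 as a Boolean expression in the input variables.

n3 = x4 ∨ x1
n4 = n3 ∨ x2 = (x4 ∨ x1) ∨ x2

(x4 ∨ x1) ∨ x2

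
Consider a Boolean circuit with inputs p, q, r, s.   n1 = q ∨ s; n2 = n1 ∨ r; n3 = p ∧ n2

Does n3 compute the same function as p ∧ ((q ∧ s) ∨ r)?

No

n1 = q ∨ s
n2 = n1 ∨ r = (q ∨ s) ∨ r
n3 = p ∧ n2 = p ∧ ((q ∨ s) ∨ r)
At p=1, q=0, r=0, s=1: circuit gives 1, formula gives 0.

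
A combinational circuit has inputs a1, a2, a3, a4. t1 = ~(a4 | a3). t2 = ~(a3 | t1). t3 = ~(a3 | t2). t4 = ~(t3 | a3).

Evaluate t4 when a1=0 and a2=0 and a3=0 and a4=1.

1

t1 = ~(1 | 0) = 0
t2 = ~(0 | 0) = 1
t3 = ~(0 | 1) = 0
t4 = ~(0 | 0) = 1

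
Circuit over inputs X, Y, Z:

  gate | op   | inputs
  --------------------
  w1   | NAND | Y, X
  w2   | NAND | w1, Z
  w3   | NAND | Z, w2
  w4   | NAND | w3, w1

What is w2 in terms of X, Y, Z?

(Y NAND X) NAND Z

w1 = Y NAND X
w2 = w1 NAND Z = (Y NAND X) NAND Z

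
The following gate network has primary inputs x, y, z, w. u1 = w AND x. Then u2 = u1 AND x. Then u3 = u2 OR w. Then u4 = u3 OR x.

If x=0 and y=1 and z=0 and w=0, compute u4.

u1 = 0 AND 0 = 0
u2 = 0 AND 0 = 0
u3 = 0 OR 0 = 0
u4 = 0 OR 0 = 0

0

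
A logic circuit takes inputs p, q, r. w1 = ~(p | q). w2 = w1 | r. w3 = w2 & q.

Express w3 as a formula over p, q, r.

((~(p | q)) | r) & q

w1 = ~(p | q)
w2 = w1 | r = (~(p | q)) | r
w3 = w2 & q = ((~(p | q)) | r) & q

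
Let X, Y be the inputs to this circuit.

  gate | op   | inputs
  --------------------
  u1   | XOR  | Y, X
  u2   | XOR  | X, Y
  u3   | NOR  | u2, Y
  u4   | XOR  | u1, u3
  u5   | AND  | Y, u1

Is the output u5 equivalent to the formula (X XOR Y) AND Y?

u1 = Y XOR X
u5 = Y AND u1 = Y AND (Y XOR X)
At X=0, Y=0: circuit gives 0, formula gives 0.
At X=0, Y=1: circuit gives 1, formula gives 1.
Agrees on all 4 inputs.

Yes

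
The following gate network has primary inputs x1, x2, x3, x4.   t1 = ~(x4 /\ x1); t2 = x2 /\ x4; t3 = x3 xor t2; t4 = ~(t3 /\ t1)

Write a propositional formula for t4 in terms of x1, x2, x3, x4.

~((x3 xor (x2 /\ x4)) /\ (~(x4 /\ x1)))

t1 = ~(x4 /\ x1)
t2 = x2 /\ x4
t3 = x3 xor t2 = x3 xor (x2 /\ x4)
t4 = ~(t3 /\ t1) = ~((x3 xor (x2 /\ x4)) /\ (~(x4 /\ x1)))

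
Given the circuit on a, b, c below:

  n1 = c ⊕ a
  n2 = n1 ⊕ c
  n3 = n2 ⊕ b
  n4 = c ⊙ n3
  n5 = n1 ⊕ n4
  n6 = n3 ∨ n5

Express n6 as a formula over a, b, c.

(((c ⊕ a) ⊕ c) ⊕ b) ∨ ((c ⊕ a) ⊕ (c ⊙ (((c ⊕ a) ⊕ c) ⊕ b)))

n1 = c ⊕ a
n2 = n1 ⊕ c = (c ⊕ a) ⊕ c
n3 = n2 ⊕ b = ((c ⊕ a) ⊕ c) ⊕ b
n4 = c ⊙ n3 = c ⊙ (((c ⊕ a) ⊕ c) ⊕ b)
n5 = n1 ⊕ n4 = (c ⊕ a) ⊕ (c ⊙ (((c ⊕ a) ⊕ c) ⊕ b))
n6 = n3 ∨ n5 = (((c ⊕ a) ⊕ c) ⊕ b) ∨ ((c ⊕ a) ⊕ (c ⊙ (((c ⊕ a) ⊕ c) ⊕ b)))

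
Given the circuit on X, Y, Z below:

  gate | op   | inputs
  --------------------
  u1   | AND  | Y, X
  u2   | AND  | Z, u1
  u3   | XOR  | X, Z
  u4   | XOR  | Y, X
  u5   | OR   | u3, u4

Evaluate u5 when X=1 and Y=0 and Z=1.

1

u3 = 1 XOR 1 = 0
u4 = 0 XOR 1 = 1
u5 = 0 OR 1 = 1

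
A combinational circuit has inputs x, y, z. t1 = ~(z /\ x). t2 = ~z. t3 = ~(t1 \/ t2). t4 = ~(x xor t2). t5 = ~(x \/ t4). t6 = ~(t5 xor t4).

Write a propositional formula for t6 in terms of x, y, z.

t2 = ~z
t4 = ~(x xor t2) = ~(x xor ~z)
t5 = ~(x \/ t4) = ~(x \/ (~(x xor ~z)))
t6 = ~(t5 xor t4) = ~((~(x \/ (~(x xor ~z)))) xor (~(x xor ~z)))

~((~(x \/ (~(x xor ~z)))) xor (~(x xor ~z)))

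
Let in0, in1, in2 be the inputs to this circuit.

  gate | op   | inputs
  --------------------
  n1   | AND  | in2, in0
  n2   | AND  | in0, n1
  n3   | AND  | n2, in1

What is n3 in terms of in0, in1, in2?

n1 = in2 AND in0
n2 = in0 AND n1 = in0 AND (in2 AND in0)
n3 = n2 AND in1 = (in0 AND (in2 AND in0)) AND in1

(in0 AND (in2 AND in0)) AND in1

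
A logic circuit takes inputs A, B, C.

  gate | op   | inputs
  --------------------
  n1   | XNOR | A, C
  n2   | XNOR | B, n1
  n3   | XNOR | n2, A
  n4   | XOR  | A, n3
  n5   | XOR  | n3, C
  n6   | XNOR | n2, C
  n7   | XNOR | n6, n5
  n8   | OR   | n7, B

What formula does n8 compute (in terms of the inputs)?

(((B XNOR (A XNOR C)) XNOR C) XNOR (((B XNOR (A XNOR C)) XNOR A) XOR C)) OR B

n1 = A XNOR C
n2 = B XNOR n1 = B XNOR (A XNOR C)
n3 = n2 XNOR A = (B XNOR (A XNOR C)) XNOR A
n5 = n3 XOR C = ((B XNOR (A XNOR C)) XNOR A) XOR C
n6 = n2 XNOR C = (B XNOR (A XNOR C)) XNOR C
n7 = n6 XNOR n5 = ((B XNOR (A XNOR C)) XNOR C) XNOR (((B XNOR (A XNOR C)) XNOR A) XOR C)
n8 = n7 OR B = (((B XNOR (A XNOR C)) XNOR C) XNOR (((B XNOR (A XNOR C)) XNOR A) XOR C)) OR B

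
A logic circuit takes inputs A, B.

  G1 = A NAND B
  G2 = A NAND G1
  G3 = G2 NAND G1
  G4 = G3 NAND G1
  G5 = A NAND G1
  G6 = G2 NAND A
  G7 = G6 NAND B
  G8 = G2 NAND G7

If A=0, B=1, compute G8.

1

G1 = 0 NAND 1 = 1
G2 = 0 NAND 1 = 1
G6 = 1 NAND 0 = 1
G7 = 1 NAND 1 = 0
G8 = 1 NAND 0 = 1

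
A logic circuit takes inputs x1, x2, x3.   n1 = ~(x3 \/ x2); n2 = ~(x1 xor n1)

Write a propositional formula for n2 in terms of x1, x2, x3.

n1 = ~(x3 \/ x2)
n2 = ~(x1 xor n1) = ~(x1 xor (~(x3 \/ x2)))

~(x1 xor (~(x3 \/ x2)))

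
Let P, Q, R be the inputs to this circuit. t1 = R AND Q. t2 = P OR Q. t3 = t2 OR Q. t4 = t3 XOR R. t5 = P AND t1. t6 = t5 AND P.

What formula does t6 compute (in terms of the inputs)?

(P AND (R AND Q)) AND P

t1 = R AND Q
t5 = P AND t1 = P AND (R AND Q)
t6 = t5 AND P = (P AND (R AND Q)) AND P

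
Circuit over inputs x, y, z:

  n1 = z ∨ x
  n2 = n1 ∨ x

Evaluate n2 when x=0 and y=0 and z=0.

0

n1 = 0 ∨ 0 = 0
n2 = 0 ∨ 0 = 0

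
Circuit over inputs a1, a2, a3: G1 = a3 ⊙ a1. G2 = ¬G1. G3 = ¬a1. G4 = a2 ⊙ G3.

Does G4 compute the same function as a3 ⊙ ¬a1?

No

G3 = ¬a1
G4 = a2 ⊙ G3 = a2 ⊙ ¬a1
At a1=0, a2=0, a3=1: circuit gives 0, formula gives 1.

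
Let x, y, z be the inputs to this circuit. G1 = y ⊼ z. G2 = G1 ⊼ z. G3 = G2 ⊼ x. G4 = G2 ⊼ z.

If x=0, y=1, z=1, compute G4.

0

G1 = 1 ⊼ 1 = 0
G2 = 0 ⊼ 1 = 1
G4 = 1 ⊼ 1 = 0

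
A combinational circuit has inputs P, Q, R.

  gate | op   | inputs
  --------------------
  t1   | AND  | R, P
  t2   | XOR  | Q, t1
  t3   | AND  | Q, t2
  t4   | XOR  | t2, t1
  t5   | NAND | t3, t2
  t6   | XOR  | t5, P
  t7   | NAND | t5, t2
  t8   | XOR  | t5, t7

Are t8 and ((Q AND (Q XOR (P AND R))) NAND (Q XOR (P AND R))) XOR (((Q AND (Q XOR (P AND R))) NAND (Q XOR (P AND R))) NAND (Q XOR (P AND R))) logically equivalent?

t1 = R AND P
t2 = Q XOR t1 = Q XOR (R AND P)
t3 = Q AND t2 = Q AND (Q XOR (R AND P))
t5 = t3 NAND t2 = (Q AND (Q XOR (R AND P))) NAND (Q XOR (R AND P))
t7 = t5 NAND t2 = ((Q AND (Q XOR (R AND P))) NAND (Q XOR (R AND P))) NAND (Q XOR (R AND P))
t8 = t5 XOR t7 = ((Q AND (Q XOR (R AND P))) NAND (Q XOR (R AND P))) XOR (((Q AND (Q XOR (R AND P))) NAND (Q XOR (R AND P))) NAND (Q XOR (R AND P)))
At P=0, Q=0, R=0: circuit gives 0, formula gives 0.
At P=0, Q=1, R=0: circuit gives 1, formula gives 1.
Agrees on all 8 inputs.

Yes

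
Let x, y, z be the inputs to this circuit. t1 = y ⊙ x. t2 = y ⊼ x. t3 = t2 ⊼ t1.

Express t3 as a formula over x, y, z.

(y ⊼ x) ⊼ (y ⊙ x)

t1 = y ⊙ x
t2 = y ⊼ x
t3 = t2 ⊼ t1 = (y ⊼ x) ⊼ (y ⊙ x)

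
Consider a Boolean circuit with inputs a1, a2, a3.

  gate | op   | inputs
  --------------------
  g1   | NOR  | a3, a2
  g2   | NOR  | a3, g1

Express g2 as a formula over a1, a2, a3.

g1 = a3 NOR a2
g2 = a3 NOR g1 = a3 NOR (a3 NOR a2)

a3 NOR (a3 NOR a2)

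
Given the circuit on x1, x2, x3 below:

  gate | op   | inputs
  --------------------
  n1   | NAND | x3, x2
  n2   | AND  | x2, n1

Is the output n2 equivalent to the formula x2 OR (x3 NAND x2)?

No

n1 = x3 NAND x2
n2 = x2 AND n1 = x2 AND (x3 NAND x2)
At x1=0, x2=0, x3=0: circuit gives 0, formula gives 1.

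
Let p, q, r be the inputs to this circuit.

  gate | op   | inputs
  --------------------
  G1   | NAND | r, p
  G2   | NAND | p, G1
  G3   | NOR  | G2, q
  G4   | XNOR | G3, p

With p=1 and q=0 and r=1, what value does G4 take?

0

G1 = 1 NAND 1 = 0
G2 = 1 NAND 0 = 1
G3 = 1 NOR 0 = 0
G4 = 0 XNOR 1 = 0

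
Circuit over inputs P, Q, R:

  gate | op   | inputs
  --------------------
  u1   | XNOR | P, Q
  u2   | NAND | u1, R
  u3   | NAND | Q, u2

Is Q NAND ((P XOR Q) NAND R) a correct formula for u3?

No

u1 = P XNOR Q
u2 = u1 NAND R = (P XNOR Q) NAND R
u3 = Q NAND u2 = Q NAND ((P XNOR Q) NAND R)
At P=0, Q=1, R=1: circuit gives 0, formula gives 1.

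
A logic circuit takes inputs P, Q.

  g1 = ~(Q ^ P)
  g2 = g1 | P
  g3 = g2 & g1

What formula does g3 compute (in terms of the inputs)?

((~(Q ^ P)) | P) & (~(Q ^ P))

g1 = ~(Q ^ P)
g2 = g1 | P = (~(Q ^ P)) | P
g3 = g2 & g1 = ((~(Q ^ P)) | P) & (~(Q ^ P))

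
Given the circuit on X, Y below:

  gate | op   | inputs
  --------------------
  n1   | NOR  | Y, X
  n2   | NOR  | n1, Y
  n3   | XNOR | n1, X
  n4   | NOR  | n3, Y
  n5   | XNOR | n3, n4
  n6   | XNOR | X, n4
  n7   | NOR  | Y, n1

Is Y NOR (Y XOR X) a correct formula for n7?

No

n1 = Y NOR X
n7 = Y NOR n1 = Y NOR (Y NOR X)
At X=0, Y=0: circuit gives 0, formula gives 1.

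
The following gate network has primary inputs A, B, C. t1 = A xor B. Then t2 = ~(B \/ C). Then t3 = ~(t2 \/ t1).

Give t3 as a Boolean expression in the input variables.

~((~(B \/ C)) \/ (A xor B))

t1 = A xor B
t2 = ~(B \/ C)
t3 = ~(t2 \/ t1) = ~((~(B \/ C)) \/ (A xor B))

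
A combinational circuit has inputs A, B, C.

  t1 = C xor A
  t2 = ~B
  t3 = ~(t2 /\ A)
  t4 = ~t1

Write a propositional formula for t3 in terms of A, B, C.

~(~B /\ A)

t2 = ~B
t3 = ~(t2 /\ A) = ~(~B /\ A)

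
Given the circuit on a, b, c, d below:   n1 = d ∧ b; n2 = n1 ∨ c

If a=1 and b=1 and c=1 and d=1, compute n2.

1

n1 = 1 ∧ 1 = 1
n2 = 1 ∨ 1 = 1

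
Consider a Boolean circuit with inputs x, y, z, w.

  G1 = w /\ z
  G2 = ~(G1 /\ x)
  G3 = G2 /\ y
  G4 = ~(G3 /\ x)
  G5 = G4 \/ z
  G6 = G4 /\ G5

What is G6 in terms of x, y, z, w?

G1 = w /\ z
G2 = ~(G1 /\ x) = ~((w /\ z) /\ x)
G3 = G2 /\ y = (~((w /\ z) /\ x)) /\ y
G4 = ~(G3 /\ x) = ~(((~((w /\ z) /\ x)) /\ y) /\ x)
G5 = G4 \/ z = (~(((~((w /\ z) /\ x)) /\ y) /\ x)) \/ z
G6 = G4 /\ G5 = (~(((~((w /\ z) /\ x)) /\ y) /\ x)) /\ ((~(((~((w /\ z) /\ x)) /\ y) /\ x)) \/ z)

(~(((~((w /\ z) /\ x)) /\ y) /\ x)) /\ ((~(((~((w /\ z) /\ x)) /\ y) /\ x)) \/ z)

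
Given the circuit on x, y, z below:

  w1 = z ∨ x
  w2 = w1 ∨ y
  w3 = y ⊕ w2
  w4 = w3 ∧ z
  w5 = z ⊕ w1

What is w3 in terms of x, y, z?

w1 = z ∨ x
w2 = w1 ∨ y = (z ∨ x) ∨ y
w3 = y ⊕ w2 = y ⊕ ((z ∨ x) ∨ y)

y ⊕ ((z ∨ x) ∨ y)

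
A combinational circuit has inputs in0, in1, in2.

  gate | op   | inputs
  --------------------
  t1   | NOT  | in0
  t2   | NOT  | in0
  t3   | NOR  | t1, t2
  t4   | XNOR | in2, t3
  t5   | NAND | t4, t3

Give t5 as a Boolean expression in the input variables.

t1 = NOT in0
t2 = NOT in0
t3 = t1 NOR t2 = NOT in0 NOR NOT in0
t4 = in2 XNOR t3 = in2 XNOR (NOT in0 NOR NOT in0)
t5 = t4 NAND t3 = (in2 XNOR (NOT in0 NOR NOT in0)) NAND (NOT in0 NOR NOT in0)

(in2 XNOR (NOT in0 NOR NOT in0)) NAND (NOT in0 NOR NOT in0)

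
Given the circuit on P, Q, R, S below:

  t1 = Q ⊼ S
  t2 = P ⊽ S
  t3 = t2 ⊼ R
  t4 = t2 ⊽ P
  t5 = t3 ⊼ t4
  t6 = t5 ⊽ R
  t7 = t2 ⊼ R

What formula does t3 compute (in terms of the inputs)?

(P ⊽ S) ⊼ R

t2 = P ⊽ S
t3 = t2 ⊼ R = (P ⊽ S) ⊼ R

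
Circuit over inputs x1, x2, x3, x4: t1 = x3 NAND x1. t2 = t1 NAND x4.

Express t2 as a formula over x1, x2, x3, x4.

t1 = x3 NAND x1
t2 = t1 NAND x4 = (x3 NAND x1) NAND x4

(x3 NAND x1) NAND x4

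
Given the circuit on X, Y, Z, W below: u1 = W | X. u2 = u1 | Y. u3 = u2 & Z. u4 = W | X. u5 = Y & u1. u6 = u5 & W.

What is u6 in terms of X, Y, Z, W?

u1 = W | X
u5 = Y & u1 = Y & (W | X)
u6 = u5 & W = (Y & (W | X)) & W

(Y & (W | X)) & W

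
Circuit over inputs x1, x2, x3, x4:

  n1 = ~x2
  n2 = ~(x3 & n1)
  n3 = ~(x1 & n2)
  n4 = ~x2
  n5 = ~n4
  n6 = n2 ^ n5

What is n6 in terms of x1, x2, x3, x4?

n1 = ~x2
n2 = ~(x3 & n1) = ~(x3 & ~x2)
n4 = ~x2
n5 = ~n4 = ~~x2
n6 = n2 ^ n5 = (~(x3 & ~x2)) ^ ~~x2

(~(x3 & ~x2)) ^ ~~x2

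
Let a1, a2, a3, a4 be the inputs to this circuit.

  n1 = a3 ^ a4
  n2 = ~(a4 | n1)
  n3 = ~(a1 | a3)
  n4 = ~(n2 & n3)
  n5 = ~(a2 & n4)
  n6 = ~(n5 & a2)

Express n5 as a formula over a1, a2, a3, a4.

~(a2 & (~((~(a4 | (a3 ^ a4))) & (~(a1 | a3)))))

n1 = a3 ^ a4
n2 = ~(a4 | n1) = ~(a4 | (a3 ^ a4))
n3 = ~(a1 | a3)
n4 = ~(n2 & n3) = ~((~(a4 | (a3 ^ a4))) & (~(a1 | a3)))
n5 = ~(a2 & n4) = ~(a2 & (~((~(a4 | (a3 ^ a4))) & (~(a1 | a3)))))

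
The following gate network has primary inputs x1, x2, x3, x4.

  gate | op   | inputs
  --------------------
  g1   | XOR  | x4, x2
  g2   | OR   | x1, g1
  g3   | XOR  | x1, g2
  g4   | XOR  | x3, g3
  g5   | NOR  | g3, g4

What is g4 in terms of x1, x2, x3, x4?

x3 XOR (x1 XOR (x1 OR (x4 XOR x2)))

g1 = x4 XOR x2
g2 = x1 OR g1 = x1 OR (x4 XOR x2)
g3 = x1 XOR g2 = x1 XOR (x1 OR (x4 XOR x2))
g4 = x3 XOR g3 = x3 XOR (x1 XOR (x1 OR (x4 XOR x2)))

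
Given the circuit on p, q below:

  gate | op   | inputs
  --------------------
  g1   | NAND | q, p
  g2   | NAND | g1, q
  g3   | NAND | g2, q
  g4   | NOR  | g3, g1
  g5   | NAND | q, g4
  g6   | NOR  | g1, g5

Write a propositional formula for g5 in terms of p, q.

g1 = q NAND p
g2 = g1 NAND q = (q NAND p) NAND q
g3 = g2 NAND q = ((q NAND p) NAND q) NAND q
g4 = g3 NOR g1 = (((q NAND p) NAND q) NAND q) NOR (q NAND p)
g5 = q NAND g4 = q NAND ((((q NAND p) NAND q) NAND q) NOR (q NAND p))

q NAND ((((q NAND p) NAND q) NAND q) NOR (q NAND p))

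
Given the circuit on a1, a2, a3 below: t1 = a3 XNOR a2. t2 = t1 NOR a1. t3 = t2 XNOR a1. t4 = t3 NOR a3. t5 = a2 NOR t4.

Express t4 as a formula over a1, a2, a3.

(((a3 XNOR a2) NOR a1) XNOR a1) NOR a3

t1 = a3 XNOR a2
t2 = t1 NOR a1 = (a3 XNOR a2) NOR a1
t3 = t2 XNOR a1 = ((a3 XNOR a2) NOR a1) XNOR a1
t4 = t3 NOR a3 = (((a3 XNOR a2) NOR a1) XNOR a1) NOR a3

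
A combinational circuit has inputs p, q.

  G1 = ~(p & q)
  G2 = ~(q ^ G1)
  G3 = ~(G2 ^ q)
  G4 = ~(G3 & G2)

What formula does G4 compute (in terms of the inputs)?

G1 = ~(p & q)
G2 = ~(q ^ G1) = ~(q ^ (~(p & q)))
G3 = ~(G2 ^ q) = ~((~(q ^ (~(p & q)))) ^ q)
G4 = ~(G3 & G2) = ~((~((~(q ^ (~(p & q)))) ^ q)) & (~(q ^ (~(p & q)))))

~((~((~(q ^ (~(p & q)))) ^ q)) & (~(q ^ (~(p & q)))))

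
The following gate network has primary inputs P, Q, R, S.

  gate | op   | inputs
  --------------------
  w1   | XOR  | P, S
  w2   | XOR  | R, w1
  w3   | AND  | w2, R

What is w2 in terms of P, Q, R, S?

R XOR (P XOR S)

w1 = P XOR S
w2 = R XOR w1 = R XOR (P XOR S)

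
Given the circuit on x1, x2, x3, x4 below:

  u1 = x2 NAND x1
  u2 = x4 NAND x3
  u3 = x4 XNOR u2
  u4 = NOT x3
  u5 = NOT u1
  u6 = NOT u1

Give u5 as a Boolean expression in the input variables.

u1 = x2 NAND x1
u5 = NOT u1 = NOT (x2 NAND x1)

NOT (x2 NAND x1)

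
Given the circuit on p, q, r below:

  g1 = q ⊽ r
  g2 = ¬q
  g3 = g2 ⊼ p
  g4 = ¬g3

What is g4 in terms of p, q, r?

¬(¬q ⊼ p)

g2 = ¬q
g3 = g2 ⊼ p = ¬q ⊼ p
g4 = ¬g3 = ¬(¬q ⊼ p)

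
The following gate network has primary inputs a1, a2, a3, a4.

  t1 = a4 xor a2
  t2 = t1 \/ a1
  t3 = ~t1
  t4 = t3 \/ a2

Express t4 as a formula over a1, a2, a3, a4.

~(a4 xor a2) \/ a2

t1 = a4 xor a2
t3 = ~t1 = ~(a4 xor a2)
t4 = t3 \/ a2 = ~(a4 xor a2) \/ a2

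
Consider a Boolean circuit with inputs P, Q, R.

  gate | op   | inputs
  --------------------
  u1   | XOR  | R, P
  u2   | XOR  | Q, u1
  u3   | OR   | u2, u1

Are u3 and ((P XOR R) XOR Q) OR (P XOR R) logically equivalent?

u1 = R XOR P
u2 = Q XOR u1 = Q XOR (R XOR P)
u3 = u2 OR u1 = (Q XOR (R XOR P)) OR (R XOR P)
At P=0, Q=0, R=0: circuit gives 0, formula gives 0.
At P=0, Q=0, R=1: circuit gives 1, formula gives 1.
Agrees on all 8 inputs.

Yes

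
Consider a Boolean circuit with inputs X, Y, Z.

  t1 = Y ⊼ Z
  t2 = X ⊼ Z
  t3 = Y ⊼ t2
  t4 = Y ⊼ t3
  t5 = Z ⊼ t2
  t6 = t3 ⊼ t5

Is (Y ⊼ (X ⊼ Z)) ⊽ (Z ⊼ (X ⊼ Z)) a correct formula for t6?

No

t2 = X ⊼ Z
t3 = Y ⊼ t2 = Y ⊼ (X ⊼ Z)
t5 = Z ⊼ t2 = Z ⊼ (X ⊼ Z)
t6 = t3 ⊼ t5 = (Y ⊼ (X ⊼ Z)) ⊼ (Z ⊼ (X ⊼ Z))
At X=0, Y=0, Z=1: circuit gives 1, formula gives 0.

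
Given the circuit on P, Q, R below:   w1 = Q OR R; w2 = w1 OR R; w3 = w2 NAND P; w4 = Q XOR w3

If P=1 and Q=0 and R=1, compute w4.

0

w1 = 0 OR 1 = 1
w2 = 1 OR 1 = 1
w3 = 1 NAND 1 = 0
w4 = 0 XOR 0 = 0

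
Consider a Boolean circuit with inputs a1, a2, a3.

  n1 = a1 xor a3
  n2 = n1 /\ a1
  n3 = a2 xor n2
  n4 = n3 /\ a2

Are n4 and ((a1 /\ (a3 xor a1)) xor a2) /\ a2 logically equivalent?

Yes

n1 = a1 xor a3
n2 = n1 /\ a1 = (a1 xor a3) /\ a1
n3 = a2 xor n2 = a2 xor ((a1 xor a3) /\ a1)
n4 = n3 /\ a2 = (a2 xor ((a1 xor a3) /\ a1)) /\ a2
At a1=0, a2=0, a3=0: circuit gives 0, formula gives 0.
At a1=0, a2=1, a3=0: circuit gives 1, formula gives 1.
Agrees on all 8 inputs.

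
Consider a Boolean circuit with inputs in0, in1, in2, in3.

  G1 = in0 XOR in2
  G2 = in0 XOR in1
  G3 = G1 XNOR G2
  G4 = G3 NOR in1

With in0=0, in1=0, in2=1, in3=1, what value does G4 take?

G1 = 0 XOR 1 = 1
G2 = 0 XOR 0 = 0
G3 = 1 XNOR 0 = 0
G4 = 0 NOR 0 = 1

1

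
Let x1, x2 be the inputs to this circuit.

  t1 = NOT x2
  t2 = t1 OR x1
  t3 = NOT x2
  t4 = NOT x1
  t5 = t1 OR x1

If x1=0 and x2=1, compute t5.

0

t1 = NOT 1 = 0
t5 = 0 OR 0 = 0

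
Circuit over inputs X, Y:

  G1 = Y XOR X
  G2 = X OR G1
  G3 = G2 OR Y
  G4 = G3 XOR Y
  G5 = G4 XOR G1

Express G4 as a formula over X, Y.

G1 = Y XOR X
G2 = X OR G1 = X OR (Y XOR X)
G3 = G2 OR Y = (X OR (Y XOR X)) OR Y
G4 = G3 XOR Y = ((X OR (Y XOR X)) OR Y) XOR Y

((X OR (Y XOR X)) OR Y) XOR Y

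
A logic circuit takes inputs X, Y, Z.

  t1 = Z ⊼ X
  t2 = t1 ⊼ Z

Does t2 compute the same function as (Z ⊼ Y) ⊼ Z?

No

t1 = Z ⊼ X
t2 = t1 ⊼ Z = (Z ⊼ X) ⊼ Z
At X=0, Y=1, Z=1: circuit gives 0, formula gives 1.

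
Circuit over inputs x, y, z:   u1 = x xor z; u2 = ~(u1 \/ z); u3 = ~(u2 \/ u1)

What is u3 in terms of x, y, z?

u1 = x xor z
u2 = ~(u1 \/ z) = ~((x xor z) \/ z)
u3 = ~(u2 \/ u1) = ~((~((x xor z) \/ z)) \/ (x xor z))

~((~((x xor z) \/ z)) \/ (x xor z))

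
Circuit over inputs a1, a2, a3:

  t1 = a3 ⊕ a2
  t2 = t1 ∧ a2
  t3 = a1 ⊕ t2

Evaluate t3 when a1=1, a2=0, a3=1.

1

t1 = 1 ⊕ 0 = 1
t2 = 1 ∧ 0 = 0
t3 = 1 ⊕ 0 = 1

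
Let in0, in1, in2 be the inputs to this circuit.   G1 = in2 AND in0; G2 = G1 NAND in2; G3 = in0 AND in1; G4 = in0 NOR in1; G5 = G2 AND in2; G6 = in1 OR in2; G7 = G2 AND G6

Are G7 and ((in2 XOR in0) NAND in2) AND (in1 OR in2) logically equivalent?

G1 = in2 AND in0
G2 = G1 NAND in2 = (in2 AND in0) NAND in2
G6 = in1 OR in2
G7 = G2 AND G6 = ((in2 AND in0) NAND in2) AND (in1 OR in2)
At in0=0, in1=0, in2=1: circuit gives 1, formula gives 0.

No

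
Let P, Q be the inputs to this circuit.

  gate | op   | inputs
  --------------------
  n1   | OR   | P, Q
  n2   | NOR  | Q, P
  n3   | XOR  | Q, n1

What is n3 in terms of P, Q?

n1 = P OR Q
n3 = Q XOR n1 = Q XOR (P OR Q)

Q XOR (P OR Q)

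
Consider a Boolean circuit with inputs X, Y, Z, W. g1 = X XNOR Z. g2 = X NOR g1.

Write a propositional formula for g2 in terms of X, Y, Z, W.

X NOR (X XNOR Z)

g1 = X XNOR Z
g2 = X NOR g1 = X NOR (X XNOR Z)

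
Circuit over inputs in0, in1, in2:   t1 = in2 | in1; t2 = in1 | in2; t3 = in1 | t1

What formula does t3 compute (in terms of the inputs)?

in1 | (in2 | in1)

t1 = in2 | in1
t3 = in1 | t1 = in1 | (in2 | in1)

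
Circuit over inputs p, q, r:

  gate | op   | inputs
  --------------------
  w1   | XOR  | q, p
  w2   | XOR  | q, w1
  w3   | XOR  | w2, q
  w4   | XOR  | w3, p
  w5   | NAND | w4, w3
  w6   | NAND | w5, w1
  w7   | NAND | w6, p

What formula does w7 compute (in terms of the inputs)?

w1 = q XOR p
w2 = q XOR w1 = q XOR (q XOR p)
w3 = w2 XOR q = (q XOR (q XOR p)) XOR q
w4 = w3 XOR p = ((q XOR (q XOR p)) XOR q) XOR p
w5 = w4 NAND w3 = (((q XOR (q XOR p)) XOR q) XOR p) NAND ((q XOR (q XOR p)) XOR q)
w6 = w5 NAND w1 = ((((q XOR (q XOR p)) XOR q) XOR p) NAND ((q XOR (q XOR p)) XOR q)) NAND (q XOR p)
w7 = w6 NAND p = (((((q XOR (q XOR p)) XOR q) XOR p) NAND ((q XOR (q XOR p)) XOR q)) NAND (q XOR p)) NAND p

(((((q XOR (q XOR p)) XOR q) XOR p) NAND ((q XOR (q XOR p)) XOR q)) NAND (q XOR p)) NAND p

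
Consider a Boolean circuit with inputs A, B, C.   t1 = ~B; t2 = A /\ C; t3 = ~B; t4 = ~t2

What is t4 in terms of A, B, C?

~(A /\ C)

t2 = A /\ C
t4 = ~t2 = ~(A /\ C)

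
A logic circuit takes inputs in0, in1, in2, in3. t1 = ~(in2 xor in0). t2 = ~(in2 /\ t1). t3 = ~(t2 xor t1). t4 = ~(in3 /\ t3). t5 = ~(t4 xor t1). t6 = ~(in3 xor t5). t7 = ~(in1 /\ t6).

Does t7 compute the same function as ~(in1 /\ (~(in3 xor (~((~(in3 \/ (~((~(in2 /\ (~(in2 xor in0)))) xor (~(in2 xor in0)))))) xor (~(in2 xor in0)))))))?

No

t1 = ~(in2 xor in0)
t2 = ~(in2 /\ t1) = ~(in2 /\ (~(in2 xor in0)))
t3 = ~(t2 xor t1) = ~((~(in2 /\ (~(in2 xor in0)))) xor (~(in2 xor in0)))
t4 = ~(in3 /\ t3) = ~(in3 /\ (~((~(in2 /\ (~(in2 xor in0)))) xor (~(in2 xor in0)))))
t5 = ~(t4 xor t1) = ~((~(in3 /\ (~((~(in2 /\ (~(in2 xor in0)))) xor (~(in2 xor in0)))))) xor (~(in2 xor in0)))
t6 = ~(in3 xor t5) = ~(in3 xor (~((~(in3 /\ (~((~(in2 /\ (~(in2 xor in0)))) xor (~(in2 xor in0)))))) xor (~(in2 xor in0)))))
t7 = ~(in1 /\ t6) = ~(in1 /\ (~(in3 xor (~((~(in3 /\ (~((~(in2 /\ (~(in2 xor in0)))) xor (~(in2 xor in0)))))) xor (~(in2 xor in0)))))))
At in0=0, in1=1, in2=0, in3=0: circuit gives 1, formula gives 0.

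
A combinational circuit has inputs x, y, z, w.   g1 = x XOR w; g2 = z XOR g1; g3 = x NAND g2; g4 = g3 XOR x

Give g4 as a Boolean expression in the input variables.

g1 = x XOR w
g2 = z XOR g1 = z XOR (x XOR w)
g3 = x NAND g2 = x NAND (z XOR (x XOR w))
g4 = g3 XOR x = (x NAND (z XOR (x XOR w))) XOR x

(x NAND (z XOR (x XOR w))) XOR x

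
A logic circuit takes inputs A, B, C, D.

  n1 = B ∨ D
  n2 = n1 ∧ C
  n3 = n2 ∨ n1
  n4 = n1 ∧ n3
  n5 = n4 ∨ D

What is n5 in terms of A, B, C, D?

n1 = B ∨ D
n2 = n1 ∧ C = (B ∨ D) ∧ C
n3 = n2 ∨ n1 = ((B ∨ D) ∧ C) ∨ (B ∨ D)
n4 = n1 ∧ n3 = (B ∨ D) ∧ (((B ∨ D) ∧ C) ∨ (B ∨ D))
n5 = n4 ∨ D = ((B ∨ D) ∧ (((B ∨ D) ∧ C) ∨ (B ∨ D))) ∨ D

((B ∨ D) ∧ (((B ∨ D) ∧ C) ∨ (B ∨ D))) ∨ D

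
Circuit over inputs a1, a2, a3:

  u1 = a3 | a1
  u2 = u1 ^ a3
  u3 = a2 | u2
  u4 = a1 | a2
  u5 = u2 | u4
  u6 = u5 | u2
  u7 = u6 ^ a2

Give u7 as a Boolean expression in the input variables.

((((a3 | a1) ^ a3) | (a1 | a2)) | ((a3 | a1) ^ a3)) ^ a2

u1 = a3 | a1
u2 = u1 ^ a3 = (a3 | a1) ^ a3
u4 = a1 | a2
u5 = u2 | u4 = ((a3 | a1) ^ a3) | (a1 | a2)
u6 = u5 | u2 = (((a3 | a1) ^ a3) | (a1 | a2)) | ((a3 | a1) ^ a3)
u7 = u6 ^ a2 = ((((a3 | a1) ^ a3) | (a1 | a2)) | ((a3 | a1) ^ a3)) ^ a2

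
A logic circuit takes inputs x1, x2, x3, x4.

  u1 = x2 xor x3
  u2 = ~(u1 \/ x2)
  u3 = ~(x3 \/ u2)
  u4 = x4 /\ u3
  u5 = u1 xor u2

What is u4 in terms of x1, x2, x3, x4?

u1 = x2 xor x3
u2 = ~(u1 \/ x2) = ~((x2 xor x3) \/ x2)
u3 = ~(x3 \/ u2) = ~(x3 \/ (~((x2 xor x3) \/ x2)))
u4 = x4 /\ u3 = x4 /\ (~(x3 \/ (~((x2 xor x3) \/ x2))))

x4 /\ (~(x3 \/ (~((x2 xor x3) \/ x2))))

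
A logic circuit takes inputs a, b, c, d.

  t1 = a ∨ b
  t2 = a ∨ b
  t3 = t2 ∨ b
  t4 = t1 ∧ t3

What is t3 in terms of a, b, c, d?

(a ∨ b) ∨ b

t2 = a ∨ b
t3 = t2 ∨ b = (a ∨ b) ∨ b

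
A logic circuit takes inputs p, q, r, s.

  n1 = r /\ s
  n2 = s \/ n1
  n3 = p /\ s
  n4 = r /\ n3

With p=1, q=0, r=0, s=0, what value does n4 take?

n3 = 1 /\ 0 = 0
n4 = 0 /\ 0 = 0

0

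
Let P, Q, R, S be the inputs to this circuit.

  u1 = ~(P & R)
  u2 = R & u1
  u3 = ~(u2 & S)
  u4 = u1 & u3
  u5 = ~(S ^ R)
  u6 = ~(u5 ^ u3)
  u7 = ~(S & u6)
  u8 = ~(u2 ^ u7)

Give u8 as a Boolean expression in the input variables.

~((R & (~(P & R))) ^ (~(S & (~((~(S ^ R)) ^ (~((R & (~(P & R))) & S)))))))

u1 = ~(P & R)
u2 = R & u1 = R & (~(P & R))
u3 = ~(u2 & S) = ~((R & (~(P & R))) & S)
u5 = ~(S ^ R)
u6 = ~(u5 ^ u3) = ~((~(S ^ R)) ^ (~((R & (~(P & R))) & S)))
u7 = ~(S & u6) = ~(S & (~((~(S ^ R)) ^ (~((R & (~(P & R))) & S)))))
u8 = ~(u2 ^ u7) = ~((R & (~(P & R))) ^ (~(S & (~((~(S ^ R)) ^ (~((R & (~(P & R))) & S)))))))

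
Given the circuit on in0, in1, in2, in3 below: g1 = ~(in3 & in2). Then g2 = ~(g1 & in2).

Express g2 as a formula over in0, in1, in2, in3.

~((~(in3 & in2)) & in2)

g1 = ~(in3 & in2)
g2 = ~(g1 & in2) = ~((~(in3 & in2)) & in2)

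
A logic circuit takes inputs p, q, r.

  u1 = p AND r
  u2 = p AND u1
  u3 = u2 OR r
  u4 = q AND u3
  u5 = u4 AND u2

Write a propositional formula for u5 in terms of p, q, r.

u1 = p AND r
u2 = p AND u1 = p AND (p AND r)
u3 = u2 OR r = (p AND (p AND r)) OR r
u4 = q AND u3 = q AND ((p AND (p AND r)) OR r)
u5 = u4 AND u2 = (q AND ((p AND (p AND r)) OR r)) AND (p AND (p AND r))

(q AND ((p AND (p AND r)) OR r)) AND (p AND (p AND r))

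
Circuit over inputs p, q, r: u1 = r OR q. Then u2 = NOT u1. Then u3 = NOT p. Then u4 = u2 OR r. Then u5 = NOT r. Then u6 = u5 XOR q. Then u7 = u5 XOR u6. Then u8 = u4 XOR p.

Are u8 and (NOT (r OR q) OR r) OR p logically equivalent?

No

u1 = r OR q
u2 = NOT u1 = NOT (r OR q)
u4 = u2 OR r = NOT (r OR q) OR r
u8 = u4 XOR p = (NOT (r OR q) OR r) XOR p
At p=1, q=0, r=0: circuit gives 0, formula gives 1.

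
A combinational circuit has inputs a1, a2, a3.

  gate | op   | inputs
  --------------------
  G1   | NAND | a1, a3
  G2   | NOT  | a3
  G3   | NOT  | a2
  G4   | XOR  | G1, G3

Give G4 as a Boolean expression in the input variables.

(a1 NAND a3) XOR NOT a2

G1 = a1 NAND a3
G3 = NOT a2
G4 = G1 XOR G3 = (a1 NAND a3) XOR NOT a2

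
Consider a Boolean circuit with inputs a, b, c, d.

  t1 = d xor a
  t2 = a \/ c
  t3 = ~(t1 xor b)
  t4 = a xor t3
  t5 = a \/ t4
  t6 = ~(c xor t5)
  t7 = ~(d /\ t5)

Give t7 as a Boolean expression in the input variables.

t1 = d xor a
t3 = ~(t1 xor b) = ~((d xor a) xor b)
t4 = a xor t3 = a xor (~((d xor a) xor b))
t5 = a \/ t4 = a \/ (a xor (~((d xor a) xor b)))
t7 = ~(d /\ t5) = ~(d /\ (a \/ (a xor (~((d xor a) xor b)))))

~(d /\ (a \/ (a xor (~((d xor a) xor b)))))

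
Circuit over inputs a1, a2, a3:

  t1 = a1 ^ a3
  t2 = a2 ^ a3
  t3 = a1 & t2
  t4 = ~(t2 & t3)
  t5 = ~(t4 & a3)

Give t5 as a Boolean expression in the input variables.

~((~((a2 ^ a3) & (a1 & (a2 ^ a3)))) & a3)

t2 = a2 ^ a3
t3 = a1 & t2 = a1 & (a2 ^ a3)
t4 = ~(t2 & t3) = ~((a2 ^ a3) & (a1 & (a2 ^ a3)))
t5 = ~(t4 & a3) = ~((~((a2 ^ a3) & (a1 & (a2 ^ a3)))) & a3)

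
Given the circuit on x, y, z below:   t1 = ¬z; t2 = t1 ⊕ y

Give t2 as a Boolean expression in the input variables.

¬z ⊕ y

t1 = ¬z
t2 = t1 ⊕ y = ¬z ⊕ y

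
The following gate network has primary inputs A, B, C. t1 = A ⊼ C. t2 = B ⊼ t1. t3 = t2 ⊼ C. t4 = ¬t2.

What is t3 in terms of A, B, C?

(B ⊼ (A ⊼ C)) ⊼ C

t1 = A ⊼ C
t2 = B ⊼ t1 = B ⊼ (A ⊼ C)
t3 = t2 ⊼ C = (B ⊼ (A ⊼ C)) ⊼ C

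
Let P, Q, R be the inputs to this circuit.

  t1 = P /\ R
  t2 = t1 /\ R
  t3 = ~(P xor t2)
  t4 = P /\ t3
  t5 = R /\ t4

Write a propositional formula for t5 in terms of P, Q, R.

t1 = P /\ R
t2 = t1 /\ R = (P /\ R) /\ R
t3 = ~(P xor t2) = ~(P xor ((P /\ R) /\ R))
t4 = P /\ t3 = P /\ (~(P xor ((P /\ R) /\ R)))
t5 = R /\ t4 = R /\ (P /\ (~(P xor ((P /\ R) /\ R))))

R /\ (P /\ (~(P xor ((P /\ R) /\ R))))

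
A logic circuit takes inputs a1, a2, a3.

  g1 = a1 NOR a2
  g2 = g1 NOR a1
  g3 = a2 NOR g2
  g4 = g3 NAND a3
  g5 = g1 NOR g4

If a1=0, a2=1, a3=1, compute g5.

g1 = 0 NOR 1 = 0
g2 = 0 NOR 0 = 1
g3 = 1 NOR 1 = 0
g4 = 0 NAND 1 = 1
g5 = 0 NOR 1 = 0

0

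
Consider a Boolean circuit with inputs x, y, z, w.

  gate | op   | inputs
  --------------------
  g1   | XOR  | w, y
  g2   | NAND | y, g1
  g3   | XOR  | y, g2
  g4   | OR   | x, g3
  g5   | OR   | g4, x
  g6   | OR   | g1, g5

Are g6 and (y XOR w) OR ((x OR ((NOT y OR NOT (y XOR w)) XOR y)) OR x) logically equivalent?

g1 = w XOR y
g2 = y NAND g1 = y NAND (w XOR y)
g3 = y XOR g2 = y XOR (y NAND (w XOR y))
g4 = x OR g3 = x OR (y XOR (y NAND (w XOR y)))
g5 = g4 OR x = (x OR (y XOR (y NAND (w XOR y)))) OR x
g6 = g1 OR g5 = (w XOR y) OR ((x OR (y XOR (y NAND (w XOR y)))) OR x)
At x=0, y=1, z=0, w=1: circuit gives 0, formula gives 0.
At x=0, y=0, z=0, w=0: circuit gives 1, formula gives 1.
Agrees on all 16 inputs.

Yes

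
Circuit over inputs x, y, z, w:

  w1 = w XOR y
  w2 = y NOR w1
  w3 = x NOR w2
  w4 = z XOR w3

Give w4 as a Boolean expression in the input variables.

w1 = w XOR y
w2 = y NOR w1 = y NOR (w XOR y)
w3 = x NOR w2 = x NOR (y NOR (w XOR y))
w4 = z XOR w3 = z XOR (x NOR (y NOR (w XOR y)))

z XOR (x NOR (y NOR (w XOR y)))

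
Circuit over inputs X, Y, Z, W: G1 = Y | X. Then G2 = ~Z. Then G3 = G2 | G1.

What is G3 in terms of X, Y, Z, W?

G1 = Y | X
G2 = ~Z
G3 = G2 | G1 = ~Z | (Y | X)

~Z | (Y | X)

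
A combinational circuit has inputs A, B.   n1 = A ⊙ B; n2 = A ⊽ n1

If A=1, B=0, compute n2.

n1 = 1 ⊙ 0 = 0
n2 = 1 ⊽ 0 = 0

0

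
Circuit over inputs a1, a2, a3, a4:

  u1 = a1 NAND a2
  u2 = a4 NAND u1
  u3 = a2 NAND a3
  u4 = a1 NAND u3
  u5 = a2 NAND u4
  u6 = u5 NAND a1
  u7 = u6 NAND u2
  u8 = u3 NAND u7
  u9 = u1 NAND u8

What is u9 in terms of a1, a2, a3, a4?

u1 = a1 NAND a2
u2 = a4 NAND u1 = a4 NAND (a1 NAND a2)
u3 = a2 NAND a3
u4 = a1 NAND u3 = a1 NAND (a2 NAND a3)
u5 = a2 NAND u4 = a2 NAND (a1 NAND (a2 NAND a3))
u6 = u5 NAND a1 = (a2 NAND (a1 NAND (a2 NAND a3))) NAND a1
u7 = u6 NAND u2 = ((a2 NAND (a1 NAND (a2 NAND a3))) NAND a1) NAND (a4 NAND (a1 NAND a2))
u8 = u3 NAND u7 = (a2 NAND a3) NAND (((a2 NAND (a1 NAND (a2 NAND a3))) NAND a1) NAND (a4 NAND (a1 NAND a2)))
u9 = u1 NAND u8 = (a1 NAND a2) NAND ((a2 NAND a3) NAND (((a2 NAND (a1 NAND (a2 NAND a3))) NAND a1) NAND (a4 NAND (a1 NAND a2))))

(a1 NAND a2) NAND ((a2 NAND a3) NAND (((a2 NAND (a1 NAND (a2 NAND a3))) NAND a1) NAND (a4 NAND (a1 NAND a2))))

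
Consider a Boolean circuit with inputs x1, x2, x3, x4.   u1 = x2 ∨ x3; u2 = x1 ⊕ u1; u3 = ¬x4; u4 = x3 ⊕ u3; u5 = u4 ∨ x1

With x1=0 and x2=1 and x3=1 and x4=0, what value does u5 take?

u3 = ¬0 = 1
u4 = 1 ⊕ 1 = 0
u5 = 0 ∨ 0 = 0

0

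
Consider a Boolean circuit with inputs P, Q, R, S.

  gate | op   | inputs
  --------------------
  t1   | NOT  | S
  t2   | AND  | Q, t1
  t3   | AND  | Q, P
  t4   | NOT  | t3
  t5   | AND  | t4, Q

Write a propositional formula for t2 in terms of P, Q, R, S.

Q AND NOT S

t1 = NOT S
t2 = Q AND t1 = Q AND NOT S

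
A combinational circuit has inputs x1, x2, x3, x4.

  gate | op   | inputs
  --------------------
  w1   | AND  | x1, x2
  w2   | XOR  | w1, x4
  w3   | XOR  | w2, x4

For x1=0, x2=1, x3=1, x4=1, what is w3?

w1 = 0 AND 1 = 0
w2 = 0 XOR 1 = 1
w3 = 1 XOR 1 = 0

0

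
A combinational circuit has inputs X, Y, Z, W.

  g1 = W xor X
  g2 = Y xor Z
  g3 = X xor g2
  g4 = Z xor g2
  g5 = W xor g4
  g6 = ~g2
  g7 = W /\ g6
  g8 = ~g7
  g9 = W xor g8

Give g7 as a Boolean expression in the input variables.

g2 = Y xor Z
g6 = ~g2 = ~(Y xor Z)
g7 = W /\ g6 = W /\ ~(Y xor Z)

W /\ ~(Y xor Z)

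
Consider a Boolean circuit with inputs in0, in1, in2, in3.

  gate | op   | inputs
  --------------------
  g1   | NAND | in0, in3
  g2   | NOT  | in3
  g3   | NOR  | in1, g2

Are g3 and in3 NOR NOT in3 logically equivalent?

No

g2 = NOT in3
g3 = in1 NOR g2 = in1 NOR NOT in3
At in0=0, in1=0, in2=0, in3=1: circuit gives 1, formula gives 0.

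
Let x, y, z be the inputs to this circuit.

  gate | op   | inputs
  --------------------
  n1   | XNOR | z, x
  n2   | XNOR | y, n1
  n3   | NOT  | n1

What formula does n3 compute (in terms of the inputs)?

NOT (z XNOR x)

n1 = z XNOR x
n3 = NOT n1 = NOT (z XNOR x)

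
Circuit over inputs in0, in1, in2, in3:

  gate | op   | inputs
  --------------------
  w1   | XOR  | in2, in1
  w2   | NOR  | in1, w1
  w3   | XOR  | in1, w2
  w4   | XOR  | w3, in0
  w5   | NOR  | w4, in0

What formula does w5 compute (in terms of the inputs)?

((in1 XOR (in1 NOR (in2 XOR in1))) XOR in0) NOR in0

w1 = in2 XOR in1
w2 = in1 NOR w1 = in1 NOR (in2 XOR in1)
w3 = in1 XOR w2 = in1 XOR (in1 NOR (in2 XOR in1))
w4 = w3 XOR in0 = (in1 XOR (in1 NOR (in2 XOR in1))) XOR in0
w5 = w4 NOR in0 = ((in1 XOR (in1 NOR (in2 XOR in1))) XOR in0) NOR in0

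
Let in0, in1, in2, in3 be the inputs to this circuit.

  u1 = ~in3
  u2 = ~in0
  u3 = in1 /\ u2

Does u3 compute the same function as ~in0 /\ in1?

u2 = ~in0
u3 = in1 /\ u2 = in1 /\ ~in0
At in0=0, in1=0, in2=0, in3=0: circuit gives 0, formula gives 0.
At in0=0, in1=1, in2=0, in3=0: circuit gives 1, formula gives 1.
Agrees on all 16 inputs.

Yes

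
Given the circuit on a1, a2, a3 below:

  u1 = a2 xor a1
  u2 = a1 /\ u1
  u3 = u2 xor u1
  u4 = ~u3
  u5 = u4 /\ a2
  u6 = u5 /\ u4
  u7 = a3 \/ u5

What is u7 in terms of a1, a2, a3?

a3 \/ (~((a1 /\ (a2 xor a1)) xor (a2 xor a1)) /\ a2)

u1 = a2 xor a1
u2 = a1 /\ u1 = a1 /\ (a2 xor a1)
u3 = u2 xor u1 = (a1 /\ (a2 xor a1)) xor (a2 xor a1)
u4 = ~u3 = ~((a1 /\ (a2 xor a1)) xor (a2 xor a1))
u5 = u4 /\ a2 = ~((a1 /\ (a2 xor a1)) xor (a2 xor a1)) /\ a2
u7 = a3 \/ u5 = a3 \/ (~((a1 /\ (a2 xor a1)) xor (a2 xor a1)) /\ a2)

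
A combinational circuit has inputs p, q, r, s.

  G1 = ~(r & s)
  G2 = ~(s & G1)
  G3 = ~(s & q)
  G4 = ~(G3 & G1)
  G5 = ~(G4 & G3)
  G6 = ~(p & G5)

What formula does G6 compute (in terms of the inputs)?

~(p & (~((~((~(s & q)) & (~(r & s)))) & (~(s & q)))))

G1 = ~(r & s)
G3 = ~(s & q)
G4 = ~(G3 & G1) = ~((~(s & q)) & (~(r & s)))
G5 = ~(G4 & G3) = ~((~((~(s & q)) & (~(r & s)))) & (~(s & q)))
G6 = ~(p & G5) = ~(p & (~((~((~(s & q)) & (~(r & s)))) & (~(s & q)))))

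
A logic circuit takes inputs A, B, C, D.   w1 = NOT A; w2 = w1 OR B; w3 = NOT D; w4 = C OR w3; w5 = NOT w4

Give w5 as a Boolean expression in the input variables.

w3 = NOT D
w4 = C OR w3 = C OR NOT D
w5 = NOT w4 = NOT (C OR NOT D)

NOT (C OR NOT D)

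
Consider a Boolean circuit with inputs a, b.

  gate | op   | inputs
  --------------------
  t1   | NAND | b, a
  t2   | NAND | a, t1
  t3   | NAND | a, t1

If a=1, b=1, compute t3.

1

t1 = 1 NAND 1 = 0
t3 = 1 NAND 0 = 1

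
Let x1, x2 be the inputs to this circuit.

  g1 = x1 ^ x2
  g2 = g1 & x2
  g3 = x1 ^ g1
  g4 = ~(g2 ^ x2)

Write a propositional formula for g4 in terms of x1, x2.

~(((x1 ^ x2) & x2) ^ x2)

g1 = x1 ^ x2
g2 = g1 & x2 = (x1 ^ x2) & x2
g4 = ~(g2 ^ x2) = ~(((x1 ^ x2) & x2) ^ x2)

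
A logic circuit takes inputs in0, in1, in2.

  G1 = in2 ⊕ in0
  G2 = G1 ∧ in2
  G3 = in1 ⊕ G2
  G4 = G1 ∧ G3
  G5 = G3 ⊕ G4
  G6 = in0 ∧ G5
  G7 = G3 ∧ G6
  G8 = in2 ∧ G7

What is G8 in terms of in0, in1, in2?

G1 = in2 ⊕ in0
G2 = G1 ∧ in2 = (in2 ⊕ in0) ∧ in2
G3 = in1 ⊕ G2 = in1 ⊕ ((in2 ⊕ in0) ∧ in2)
G4 = G1 ∧ G3 = (in2 ⊕ in0) ∧ (in1 ⊕ ((in2 ⊕ in0) ∧ in2))
G5 = G3 ⊕ G4 = (in1 ⊕ ((in2 ⊕ in0) ∧ in2)) ⊕ ((in2 ⊕ in0) ∧ (in1 ⊕ ((in2 ⊕ in0) ∧ in2)))
G6 = in0 ∧ G5 = in0 ∧ ((in1 ⊕ ((in2 ⊕ in0) ∧ in2)) ⊕ ((in2 ⊕ in0) ∧ (in1 ⊕ ((in2 ⊕ in0) ∧ in2))))
G7 = G3 ∧ G6 = (in1 ⊕ ((in2 ⊕ in0) ∧ in2)) ∧ (in0 ∧ ((in1 ⊕ ((in2 ⊕ in0) ∧ in2)) ⊕ ((in2 ⊕ in0) ∧ (in1 ⊕ ((in2 ⊕ in0) ∧ in2)))))
G8 = in2 ∧ G7 = in2 ∧ ((in1 ⊕ ((in2 ⊕ in0) ∧ in2)) ∧ (in0 ∧ ((in1 ⊕ ((in2 ⊕ in0) ∧ in2)) ⊕ ((in2 ⊕ in0) ∧ (in1 ⊕ ((in2 ⊕ in0) ∧ in2))))))

in2 ∧ ((in1 ⊕ ((in2 ⊕ in0) ∧ in2)) ∧ (in0 ∧ ((in1 ⊕ ((in2 ⊕ in0) ∧ in2)) ⊕ ((in2 ⊕ in0) ∧ (in1 ⊕ ((in2 ⊕ in0) ∧ in2))))))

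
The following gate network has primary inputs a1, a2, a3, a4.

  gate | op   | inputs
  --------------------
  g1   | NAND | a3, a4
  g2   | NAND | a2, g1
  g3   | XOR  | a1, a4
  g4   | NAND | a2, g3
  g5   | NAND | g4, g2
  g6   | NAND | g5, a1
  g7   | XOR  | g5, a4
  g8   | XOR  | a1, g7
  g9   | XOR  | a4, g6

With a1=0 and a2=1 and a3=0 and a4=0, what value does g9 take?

g1 = 0 NAND 0 = 1
g2 = 1 NAND 1 = 0
g3 = 0 XOR 0 = 0
g4 = 1 NAND 0 = 1
g5 = 1 NAND 0 = 1
g6 = 1 NAND 0 = 1
g9 = 0 XOR 1 = 1

1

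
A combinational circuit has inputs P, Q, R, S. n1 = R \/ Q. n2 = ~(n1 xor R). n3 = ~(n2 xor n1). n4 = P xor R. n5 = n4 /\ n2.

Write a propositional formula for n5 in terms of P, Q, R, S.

(P xor R) /\ (~((R \/ Q) xor R))

n1 = R \/ Q
n2 = ~(n1 xor R) = ~((R \/ Q) xor R)
n4 = P xor R
n5 = n4 /\ n2 = (P xor R) /\ (~((R \/ Q) xor R))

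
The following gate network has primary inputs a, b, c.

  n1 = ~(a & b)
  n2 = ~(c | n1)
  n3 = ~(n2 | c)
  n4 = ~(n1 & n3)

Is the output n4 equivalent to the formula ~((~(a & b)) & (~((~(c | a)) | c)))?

n1 = ~(a & b)
n2 = ~(c | n1) = ~(c | (~(a & b)))
n3 = ~(n2 | c) = ~((~(c | (~(a & b)))) | c)
n4 = ~(n1 & n3) = ~((~(a & b)) & (~((~(c | (~(a & b)))) | c)))
At a=0, b=0, c=0: circuit gives 0, formula gives 1.

No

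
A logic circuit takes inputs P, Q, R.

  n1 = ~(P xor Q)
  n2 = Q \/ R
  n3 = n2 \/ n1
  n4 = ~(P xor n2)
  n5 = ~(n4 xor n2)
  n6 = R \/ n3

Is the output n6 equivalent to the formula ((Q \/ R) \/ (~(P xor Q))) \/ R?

Yes

n1 = ~(P xor Q)
n2 = Q \/ R
n3 = n2 \/ n1 = (Q \/ R) \/ (~(P xor Q))
n6 = R \/ n3 = R \/ ((Q \/ R) \/ (~(P xor Q)))
At P=1, Q=0, R=0: circuit gives 0, formula gives 0.
At P=0, Q=0, R=0: circuit gives 1, formula gives 1.
Agrees on all 8 inputs.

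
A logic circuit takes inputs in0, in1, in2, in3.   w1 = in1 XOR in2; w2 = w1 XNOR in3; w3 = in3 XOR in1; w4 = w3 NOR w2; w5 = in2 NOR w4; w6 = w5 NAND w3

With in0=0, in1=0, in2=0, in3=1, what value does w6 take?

0

w1 = 0 XOR 0 = 0
w2 = 0 XNOR 1 = 0
w3 = 1 XOR 0 = 1
w4 = 1 NOR 0 = 0
w5 = 0 NOR 0 = 1
w6 = 1 NAND 1 = 0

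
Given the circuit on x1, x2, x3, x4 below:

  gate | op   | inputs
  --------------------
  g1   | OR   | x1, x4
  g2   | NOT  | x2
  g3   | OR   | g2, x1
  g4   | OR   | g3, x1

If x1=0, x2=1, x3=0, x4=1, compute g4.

g2 = NOT 1 = 0
g3 = 0 OR 0 = 0
g4 = 0 OR 0 = 0

0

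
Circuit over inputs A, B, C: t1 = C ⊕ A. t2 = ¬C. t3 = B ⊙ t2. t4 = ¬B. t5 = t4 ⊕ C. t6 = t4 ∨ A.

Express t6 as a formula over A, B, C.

¬B ∨ A

t4 = ¬B
t6 = t4 ∨ A = ¬B ∨ A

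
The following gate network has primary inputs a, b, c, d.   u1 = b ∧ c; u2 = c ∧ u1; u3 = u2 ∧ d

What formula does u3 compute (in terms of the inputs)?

u1 = b ∧ c
u2 = c ∧ u1 = c ∧ (b ∧ c)
u3 = u2 ∧ d = (c ∧ (b ∧ c)) ∧ d

(c ∧ (b ∧ c)) ∧ d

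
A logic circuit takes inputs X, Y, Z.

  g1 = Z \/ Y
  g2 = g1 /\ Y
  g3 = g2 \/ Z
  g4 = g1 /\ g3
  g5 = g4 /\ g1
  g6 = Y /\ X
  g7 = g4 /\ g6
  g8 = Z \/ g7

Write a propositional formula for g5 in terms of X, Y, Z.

g1 = Z \/ Y
g2 = g1 /\ Y = (Z \/ Y) /\ Y
g3 = g2 \/ Z = ((Z \/ Y) /\ Y) \/ Z
g4 = g1 /\ g3 = (Z \/ Y) /\ (((Z \/ Y) /\ Y) \/ Z)
g5 = g4 /\ g1 = ((Z \/ Y) /\ (((Z \/ Y) /\ Y) \/ Z)) /\ (Z \/ Y)

((Z \/ Y) /\ (((Z \/ Y) /\ Y) \/ Z)) /\ (Z \/ Y)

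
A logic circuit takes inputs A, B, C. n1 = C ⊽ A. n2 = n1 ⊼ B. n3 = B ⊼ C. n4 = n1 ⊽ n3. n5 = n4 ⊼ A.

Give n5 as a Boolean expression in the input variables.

n1 = C ⊽ A
n3 = B ⊼ C
n4 = n1 ⊽ n3 = (C ⊽ A) ⊽ (B ⊼ C)
n5 = n4 ⊼ A = ((C ⊽ A) ⊽ (B ⊼ C)) ⊼ A

((C ⊽ A) ⊽ (B ⊼ C)) ⊼ A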